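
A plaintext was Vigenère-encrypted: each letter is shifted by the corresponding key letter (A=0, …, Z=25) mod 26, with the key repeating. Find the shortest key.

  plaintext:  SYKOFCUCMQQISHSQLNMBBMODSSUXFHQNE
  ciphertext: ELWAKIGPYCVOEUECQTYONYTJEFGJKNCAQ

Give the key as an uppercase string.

  i= 0: E-S = 12 → M
  i= 1: L-Y = 13 → N
  i= 2: W-K = 12 → M
  i= 3: A-O = 12 → M
  i= 4: K-F =  5 → F
  i= 5: I-C =  6 → G
  i= 6: G-U = 12 → M
  i= 7: P-C = 13 → N
  i= 8: Y-M = 12 → M
  i= 9: C-Q = 12 → M
  i=10: V-Q =  5 → F
  i=11: O-I =  6 → G
  i=12: E-S = 12 → M
  i=13: U-H = 13 → N
  i=14: E-S = 12 → M
  i=15: C-Q = 12 → M
  i=16: Q-L =  5 → F
  i=17: T-N =  6 → G
  i=18: Y-M = 12 → M
  i=19: O-B = 13 → N
  i=20: N-B = 12 → M
  i=21: Y-M = 12 → M
  i=22: T-O =  5 → F
  i=23: J-D =  6 → G
  i=24: E-S = 12 → M
  i=25: F-S = 13 → N
  i=26: G-U = 12 → M
  i=27: J-X = 12 → M
  i=28: K-F =  5 → F
  i=29: N-H =  6 → G
  i=30: C-Q = 12 → M
  i=31: A-N = 13 → N
  i=32: Q-E = 12 → M
  shifts repeat with period 6: MNMMFG

MNMMFG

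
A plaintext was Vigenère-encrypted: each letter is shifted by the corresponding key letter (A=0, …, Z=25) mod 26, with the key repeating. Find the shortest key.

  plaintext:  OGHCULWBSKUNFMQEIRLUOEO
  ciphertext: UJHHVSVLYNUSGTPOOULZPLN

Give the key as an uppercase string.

GDAFBHZK

  i= 0: U-O =  6 → G
  i= 1: J-G =  3 → D
  i= 2: H-H =  0 → A
  i= 3: H-C =  5 → F
  i= 4: V-U =  1 → B
  i= 5: S-L =  7 → H
  i= 6: V-W = 25 → Z
  i= 7: L-B = 10 → K
  i= 8: Y-S =  6 → G
  i= 9: N-K =  3 → D
  i=10: U-U =  0 → A
  i=11: S-N =  5 → F
  i=12: G-F =  1 → B
  i=13: T-M =  7 → H
  i=14: P-Q = 25 → Z
  i=15: O-E = 10 → K
  i=16: O-I =  6 → G
  i=17: U-R =  3 → D
  i=18: L-L =  0 → A
  i=19: Z-U =  5 → F
  i=20: P-O =  1 → B
  i=21: L-E =  7 → H
  i=22: N-O = 25 → Z
  shifts repeat with period 8: GDAFBHZK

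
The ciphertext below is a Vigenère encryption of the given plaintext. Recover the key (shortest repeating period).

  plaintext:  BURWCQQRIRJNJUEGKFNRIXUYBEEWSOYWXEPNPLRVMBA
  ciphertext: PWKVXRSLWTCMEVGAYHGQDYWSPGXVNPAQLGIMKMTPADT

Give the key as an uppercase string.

OCTZVBCU

  i= 0: P-B = 14 → O
  i= 1: W-U =  2 → C
  i= 2: K-R = 19 → T
  i= 3: V-W = 25 → Z
  i= 4: X-C = 21 → V
  i= 5: R-Q =  1 → B
  i= 6: S-Q =  2 → C
  i= 7: L-R = 20 → U
  i= 8: W-I = 14 → O
  i= 9: T-R =  2 → C
  i=10: C-J = 19 → T
  i=11: M-N = 25 → Z
  i=12: E-J = 21 → V
  i=13: V-U =  1 → B
  i=14: G-E =  2 → C
  i=15: A-G = 20 → U
  i=16: Y-K = 14 → O
  i=17: H-F =  2 → C
  i=18: G-N = 19 → T
  i=19: Q-R = 25 → Z
  i=20: D-I = 21 → V
  i=21: Y-X =  1 → B
  i=22: W-U =  2 → C
  i=23: S-Y = 20 → U
  i=24: P-B = 14 → O
  i=25: G-E =  2 → C
  i=26: X-E = 19 → T
  i=27: V-W = 25 → Z
  i=28: N-S = 21 → V
  i=29: P-O =  1 → B
  i=30: A-Y =  2 → C
  i=31: Q-W = 20 → U
  i=32: L-X = 14 → O
  i=33: G-E =  2 → C
  i=34: I-P = 19 → T
  i=35: M-N = 25 → Z
  i=36: K-P = 21 → V
  i=37: M-L =  1 → B
  i=38: T-R =  2 → C
  i=39: P-V = 20 → U
  i=40: A-M = 14 → O
  i=41: D-B =  2 → C
  i=42: T-A = 19 → T
  shifts repeat with period 8: OCTZVBCU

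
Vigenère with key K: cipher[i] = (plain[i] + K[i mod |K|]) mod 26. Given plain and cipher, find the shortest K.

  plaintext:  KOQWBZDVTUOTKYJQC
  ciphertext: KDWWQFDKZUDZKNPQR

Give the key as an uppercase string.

APG

  i= 0: K-K =  0 → A
  i= 1: D-O = 15 → P
  i= 2: W-Q =  6 → G
  i= 3: W-W =  0 → A
  i= 4: Q-B = 15 → P
  i= 5: F-Z =  6 → G
  i= 6: D-D =  0 → A
  i= 7: K-V = 15 → P
  i= 8: Z-T =  6 → G
  i= 9: U-U =  0 → A
  i=10: D-O = 15 → P
  i=11: Z-T =  6 → G
  i=12: K-K =  0 → A
  i=13: N-Y = 15 → P
  i=14: P-J =  6 → G
  i=15: Q-Q =  0 → A
  i=16: R-C = 15 → P
  shifts repeat with period 3: APG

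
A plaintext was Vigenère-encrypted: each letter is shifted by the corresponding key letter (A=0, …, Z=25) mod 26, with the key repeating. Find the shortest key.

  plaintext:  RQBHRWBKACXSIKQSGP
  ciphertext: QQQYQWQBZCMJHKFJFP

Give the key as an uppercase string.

ZAPR

  i= 0: Q-R = 25 → Z
  i= 1: Q-Q =  0 → A
  i= 2: Q-B = 15 → P
  i= 3: Y-H = 17 → R
  i= 4: Q-R = 25 → Z
  i= 5: W-W =  0 → A
  i= 6: Q-B = 15 → P
  i= 7: B-K = 17 → R
  i= 8: Z-A = 25 → Z
  i= 9: C-C =  0 → A
  i=10: M-X = 15 → P
  i=11: J-S = 17 → R
  i=12: H-I = 25 → Z
  i=13: K-K =  0 → A
  i=14: F-Q = 15 → P
  i=15: J-S = 17 → R
  i=16: F-G = 25 → Z
  i=17: P-P =  0 → A
  shifts repeat with period 4: ZAPR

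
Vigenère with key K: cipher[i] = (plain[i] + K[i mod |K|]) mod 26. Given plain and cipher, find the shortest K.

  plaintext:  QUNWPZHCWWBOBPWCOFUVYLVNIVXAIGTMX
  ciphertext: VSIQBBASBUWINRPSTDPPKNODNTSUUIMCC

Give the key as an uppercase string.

FYVUMCTQ

  i= 0: V-Q =  5 → F
  i= 1: S-U = 24 → Y
  i= 2: I-N = 21 → V
  i= 3: Q-W = 20 → U
  i= 4: B-P = 12 → M
  i= 5: B-Z =  2 → C
  i= 6: A-H = 19 → T
  i= 7: S-C = 16 → Q
  i= 8: B-W =  5 → F
  i= 9: U-W = 24 → Y
  i=10: W-B = 21 → V
  i=11: I-O = 20 → U
  i=12: N-B = 12 → M
  i=13: R-P =  2 → C
  i=14: P-W = 19 → T
  i=15: S-C = 16 → Q
  i=16: T-O =  5 → F
  i=17: D-F = 24 → Y
  i=18: P-U = 21 → V
  i=19: P-V = 20 → U
  i=20: K-Y = 12 → M
  i=21: N-L =  2 → C
  i=22: O-V = 19 → T
  i=23: D-N = 16 → Q
  i=24: N-I =  5 → F
  i=25: T-V = 24 → Y
  i=26: S-X = 21 → V
  i=27: U-A = 20 → U
  i=28: U-I = 12 → M
  i=29: I-G =  2 → C
  i=30: M-T = 19 → T
  i=31: C-M = 16 → Q
  i=32: C-X =  5 → F
  shifts repeat with period 8: FYVUMCTQ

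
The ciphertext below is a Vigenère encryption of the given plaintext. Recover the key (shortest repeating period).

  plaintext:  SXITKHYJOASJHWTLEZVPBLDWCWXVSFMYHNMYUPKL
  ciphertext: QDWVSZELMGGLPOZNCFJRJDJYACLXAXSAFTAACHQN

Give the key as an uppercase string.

  i= 0: Q-S = 24 → Y
  i= 1: D-X =  6 → G
  i= 2: W-I = 14 → O
  i= 3: V-T =  2 → C
  i= 4: S-K =  8 → I
  i= 5: Z-H = 18 → S
  i= 6: E-Y =  6 → G
  i= 7: L-J =  2 → C
  i= 8: M-O = 24 → Y
  i= 9: G-A =  6 → G
  i=10: G-S = 14 → O
  i=11: L-J =  2 → C
  i=12: P-H =  8 → I
  i=13: O-W = 18 → S
  i=14: Z-T =  6 → G
  i=15: N-L =  2 → C
  i=16: C-E = 24 → Y
  i=17: F-Z =  6 → G
  i=18: J-V = 14 → O
  i=19: R-P =  2 → C
  i=20: J-B =  8 → I
  i=21: D-L = 18 → S
  i=22: J-D =  6 → G
  i=23: Y-W =  2 → C
  i=24: A-C = 24 → Y
  i=25: C-W =  6 → G
  i=26: L-X = 14 → O
  i=27: X-V =  2 → C
  i=28: A-S =  8 → I
  i=29: X-F = 18 → S
  i=30: S-M =  6 → G
  i=31: A-Y =  2 → C
  i=32: F-H = 24 → Y
  i=33: T-N =  6 → G
  i=34: A-M = 14 → O
  i=35: A-Y =  2 → C
  i=36: C-U =  8 → I
  i=37: H-P = 18 → S
  i=38: Q-K =  6 → G
  i=39: N-L =  2 → C
  shifts repeat with period 8: YGOCISGC

YGOCISGC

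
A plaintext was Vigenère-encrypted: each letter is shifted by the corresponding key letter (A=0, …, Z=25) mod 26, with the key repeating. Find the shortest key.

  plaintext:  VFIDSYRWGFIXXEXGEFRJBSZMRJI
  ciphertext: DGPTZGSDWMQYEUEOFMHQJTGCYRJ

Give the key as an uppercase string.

  i= 0: D-V =  8 → I
  i= 1: G-F =  1 → B
  i= 2: P-I =  7 → H
  i= 3: T-D = 16 → Q
  i= 4: Z-S =  7 → H
  i= 5: G-Y =  8 → I
  i= 6: S-R =  1 → B
  i= 7: D-W =  7 → H
  i= 8: W-G = 16 → Q
  i= 9: M-F =  7 → H
  i=10: Q-I =  8 → I
  i=11: Y-X =  1 → B
  i=12: E-X =  7 → H
  i=13: U-E = 16 → Q
  i=14: E-X =  7 → H
  i=15: O-G =  8 → I
  i=16: F-E =  1 → B
  i=17: M-F =  7 → H
  i=18: H-R = 16 → Q
  i=19: Q-J =  7 → H
  i=20: J-B =  8 → I
  i=21: T-S =  1 → B
  i=22: G-Z =  7 → H
  i=23: C-M = 16 → Q
  i=24: Y-R =  7 → H
  i=25: R-J =  8 → I
  i=26: J-I =  1 → B
  shifts repeat with period 5: IBHQH

IBHQH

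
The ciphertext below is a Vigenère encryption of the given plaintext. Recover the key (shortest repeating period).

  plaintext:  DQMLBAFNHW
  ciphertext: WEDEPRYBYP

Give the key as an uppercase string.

  i= 0: W-D = 19 → T
  i= 1: E-Q = 14 → O
  i= 2: D-M = 17 → R
  i= 3: E-L = 19 → T
  i= 4: P-B = 14 → O
  i= 5: R-A = 17 → R
  i= 6: Y-F = 19 → T
  i= 7: B-N = 14 → O
  i= 8: Y-H = 17 → R
  i= 9: P-W = 19 → T
  shifts repeat with period 3: TOR

TOR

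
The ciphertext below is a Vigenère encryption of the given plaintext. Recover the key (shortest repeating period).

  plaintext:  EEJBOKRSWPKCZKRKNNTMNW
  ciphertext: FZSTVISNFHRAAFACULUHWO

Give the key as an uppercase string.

  i= 0: F-E =  1 → B
  i= 1: Z-E = 21 → V
  i= 2: S-J =  9 → J
  i= 3: T-B = 18 → S
  i= 4: V-O =  7 → H
  i= 5: I-K = 24 → Y
  i= 6: S-R =  1 → B
  i= 7: N-S = 21 → V
  i= 8: F-W =  9 → J
  i= 9: H-P = 18 → S
  i=10: R-K =  7 → H
  i=11: A-C = 24 → Y
  i=12: A-Z =  1 → B
  i=13: F-K = 21 → V
  i=14: A-R =  9 → J
  i=15: C-K = 18 → S
  i=16: U-N =  7 → H
  i=17: L-N = 24 → Y
  i=18: U-T =  1 → B
  i=19: H-M = 21 → V
  i=20: W-N =  9 → J
  i=21: O-W = 18 → S
  shifts repeat with period 6: BVJSHY

BVJSHY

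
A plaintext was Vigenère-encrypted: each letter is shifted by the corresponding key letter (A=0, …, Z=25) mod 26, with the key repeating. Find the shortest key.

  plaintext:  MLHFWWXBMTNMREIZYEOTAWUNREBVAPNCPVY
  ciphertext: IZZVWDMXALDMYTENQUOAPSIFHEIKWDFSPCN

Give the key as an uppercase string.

WOSQAHP

  i= 0: I-M = 22 → W
  i= 1: Z-L = 14 → O
  i= 2: Z-H = 18 → S
  i= 3: V-F = 16 → Q
  i= 4: W-W =  0 → A
  i= 5: D-W =  7 → H
  i= 6: M-X = 15 → P
  i= 7: X-B = 22 → W
  i= 8: A-M = 14 → O
  i= 9: L-T = 18 → S
  i=10: D-N = 16 → Q
  i=11: M-M =  0 → A
  i=12: Y-R =  7 → H
  i=13: T-E = 15 → P
  i=14: E-I = 22 → W
  i=15: N-Z = 14 → O
  i=16: Q-Y = 18 → S
  i=17: U-E = 16 → Q
  i=18: O-O =  0 → A
  i=19: A-T =  7 → H
  i=20: P-A = 15 → P
  i=21: S-W = 22 → W
  i=22: I-U = 14 → O
  i=23: F-N = 18 → S
  i=24: H-R = 16 → Q
  i=25: E-E =  0 → A
  i=26: I-B =  7 → H
  i=27: K-V = 15 → P
  i=28: W-A = 22 → W
  i=29: D-P = 14 → O
  i=30: F-N = 18 → S
  i=31: S-C = 16 → Q
  i=32: P-P =  0 → A
  i=33: C-V =  7 → H
  i=34: N-Y = 15 → P
  shifts repeat with period 7: WOSQAHP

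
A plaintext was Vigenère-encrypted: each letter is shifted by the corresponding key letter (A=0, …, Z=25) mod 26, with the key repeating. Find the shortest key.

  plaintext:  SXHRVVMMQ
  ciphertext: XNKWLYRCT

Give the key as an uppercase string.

  i= 0: X-S =  5 → F
  i= 1: N-X = 16 → Q
  i= 2: K-H =  3 → D
  i= 3: W-R =  5 → F
  i= 4: L-V = 16 → Q
  i= 5: Y-V =  3 → D
  i= 6: R-M =  5 → F
  i= 7: C-M = 16 → Q
  i= 8: T-Q =  3 → D
  shifts repeat with period 3: FQD

FQD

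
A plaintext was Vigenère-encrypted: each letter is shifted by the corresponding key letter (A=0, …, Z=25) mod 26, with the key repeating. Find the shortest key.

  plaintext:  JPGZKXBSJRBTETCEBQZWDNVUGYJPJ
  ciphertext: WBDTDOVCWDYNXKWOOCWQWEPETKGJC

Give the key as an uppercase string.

  i= 0: W-J = 13 → N
  i= 1: B-P = 12 → M
  i= 2: D-G = 23 → X
  i= 3: T-Z = 20 → U
  i= 4: D-K = 19 → T
  i= 5: O-X = 17 → R
  i= 6: V-B = 20 → U
  i= 7: C-S = 10 → K
  i= 8: W-J = 13 → N
  i= 9: D-R = 12 → M
  i=10: Y-B = 23 → X
  i=11: N-T = 20 → U
  i=12: X-E = 19 → T
  i=13: K-T = 17 → R
  i=14: W-C = 20 → U
  i=15: O-E = 10 → K
  i=16: O-B = 13 → N
  i=17: C-Q = 12 → M
  i=18: W-Z = 23 → X
  i=19: Q-W = 20 → U
  i=20: W-D = 19 → T
  i=21: E-N = 17 → R
  i=22: P-V = 20 → U
  i=23: E-U = 10 → K
  i=24: T-G = 13 → N
  i=25: K-Y = 12 → M
  i=26: G-J = 23 → X
  i=27: J-P = 20 → U
  i=28: C-J = 19 → T
  shifts repeat with period 8: NMXUTRUK

NMXUTRUK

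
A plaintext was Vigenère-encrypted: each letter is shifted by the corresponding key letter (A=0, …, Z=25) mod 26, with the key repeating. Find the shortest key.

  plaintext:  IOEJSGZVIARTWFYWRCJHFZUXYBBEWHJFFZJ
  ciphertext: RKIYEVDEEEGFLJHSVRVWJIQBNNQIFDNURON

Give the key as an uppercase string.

JWEPMPE

  i= 0: R-I =  9 → J
  i= 1: K-O = 22 → W
  i= 2: I-E =  4 → E
  i= 3: Y-J = 15 → P
  i= 4: E-S = 12 → M
  i= 5: V-G = 15 → P
  i= 6: D-Z =  4 → E
  i= 7: E-V =  9 → J
  i= 8: E-I = 22 → W
  i= 9: E-A =  4 → E
  i=10: G-R = 15 → P
  i=11: F-T = 12 → M
  i=12: L-W = 15 → P
  i=13: J-F =  4 → E
  i=14: H-Y =  9 → J
  i=15: S-W = 22 → W
  i=16: V-R =  4 → E
  i=17: R-C = 15 → P
  i=18: V-J = 12 → M
  i=19: W-H = 15 → P
  i=20: J-F =  4 → E
  i=21: I-Z =  9 → J
  i=22: Q-U = 22 → W
  i=23: B-X =  4 → E
  i=24: N-Y = 15 → P
  i=25: N-B = 12 → M
  i=26: Q-B = 15 → P
  i=27: I-E =  4 → E
  i=28: F-W =  9 → J
  i=29: D-H = 22 → W
  i=30: N-J =  4 → E
  i=31: U-F = 15 → P
  i=32: R-F = 12 → M
  i=33: O-Z = 15 → P
  i=34: N-J =  4 → E
  shifts repeat with period 7: JWEPMPE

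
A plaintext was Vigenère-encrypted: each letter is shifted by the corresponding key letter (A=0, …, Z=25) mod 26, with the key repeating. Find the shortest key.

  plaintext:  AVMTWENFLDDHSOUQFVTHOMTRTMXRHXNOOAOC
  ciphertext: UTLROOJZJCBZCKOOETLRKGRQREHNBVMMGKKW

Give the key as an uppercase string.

UYZYSKW

  i= 0: U-A = 20 → U
  i= 1: T-V = 24 → Y
  i= 2: L-M = 25 → Z
  i= 3: R-T = 24 → Y
  i= 4: O-W = 18 → S
  i= 5: O-E = 10 → K
  i= 6: J-N = 22 → W
  i= 7: Z-F = 20 → U
  i= 8: J-L = 24 → Y
  i= 9: C-D = 25 → Z
  i=10: B-D = 24 → Y
  i=11: Z-H = 18 → S
  i=12: C-S = 10 → K
  i=13: K-O = 22 → W
  i=14: O-U = 20 → U
  i=15: O-Q = 24 → Y
  i=16: E-F = 25 → Z
  i=17: T-V = 24 → Y
  i=18: L-T = 18 → S
  i=19: R-H = 10 → K
  i=20: K-O = 22 → W
  i=21: G-M = 20 → U
  i=22: R-T = 24 → Y
  i=23: Q-R = 25 → Z
  i=24: R-T = 24 → Y
  i=25: E-M = 18 → S
  i=26: H-X = 10 → K
  i=27: N-R = 22 → W
  i=28: B-H = 20 → U
  i=29: V-X = 24 → Y
  i=30: M-N = 25 → Z
  i=31: M-O = 24 → Y
  i=32: G-O = 18 → S
  i=33: K-A = 10 → K
  i=34: K-O = 22 → W
  i=35: W-C = 20 → U
  shifts repeat with period 7: UYZYSKW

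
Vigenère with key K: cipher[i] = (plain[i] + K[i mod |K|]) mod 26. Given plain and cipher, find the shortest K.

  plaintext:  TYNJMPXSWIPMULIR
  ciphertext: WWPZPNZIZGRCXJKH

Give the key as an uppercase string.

  i= 0: W-T =  3 → D
  i= 1: W-Y = 24 → Y
  i= 2: P-N =  2 → C
  i= 3: Z-J = 16 → Q
  i= 4: P-M =  3 → D
  i= 5: N-P = 24 → Y
  i= 6: Z-X =  2 → C
  i= 7: I-S = 16 → Q
  i= 8: Z-W =  3 → D
  i= 9: G-I = 24 → Y
  i=10: R-P =  2 → C
  i=11: C-M = 16 → Q
  i=12: X-U =  3 → D
  i=13: J-L = 24 → Y
  i=14: K-I =  2 → C
  i=15: H-R = 16 → Q
  shifts repeat with period 4: DYCQ

DYCQ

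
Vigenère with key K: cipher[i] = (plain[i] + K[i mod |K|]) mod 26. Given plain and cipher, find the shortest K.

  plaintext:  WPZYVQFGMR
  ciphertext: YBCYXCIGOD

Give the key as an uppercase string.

  i= 0: Y-W =  2 → C
  i= 1: B-P = 12 → M
  i= 2: C-Z =  3 → D
  i= 3: Y-Y =  0 → A
  i= 4: X-V =  2 → C
  i= 5: C-Q = 12 → M
  i= 6: I-F =  3 → D
  i= 7: G-G =  0 → A
  i= 8: O-M =  2 → C
  i= 9: D-R = 12 → M
  shifts repeat with period 4: CMDA

CMDA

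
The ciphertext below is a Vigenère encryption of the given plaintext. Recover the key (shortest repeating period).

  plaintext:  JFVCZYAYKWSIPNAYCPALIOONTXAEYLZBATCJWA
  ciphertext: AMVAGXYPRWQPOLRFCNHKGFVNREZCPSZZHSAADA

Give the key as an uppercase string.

  i= 0: A-J = 17 → R
  i= 1: M-F =  7 → H
  i= 2: V-V =  0 → A
  i= 3: A-C = 24 → Y
  i= 4: G-Z =  7 → H
  i= 5: X-Y = 25 → Z
  i= 6: Y-A = 24 → Y
  i= 7: P-Y = 17 → R
  i= 8: R-K =  7 → H
  i= 9: W-W =  0 → A
  i=10: Q-S = 24 → Y
  i=11: P-I =  7 → H
  i=12: O-P = 25 → Z
  i=13: L-N = 24 → Y
  i=14: R-A = 17 → R
  i=15: F-Y =  7 → H
  i=16: C-C =  0 → A
  i=17: N-P = 24 → Y
  i=18: H-A =  7 → H
  i=19: K-L = 25 → Z
  i=20: G-I = 24 → Y
  i=21: F-O = 17 → R
  i=22: V-O =  7 → H
  i=23: N-N =  0 → A
  i=24: R-T = 24 → Y
  i=25: E-X =  7 → H
  i=26: Z-A = 25 → Z
  i=27: C-E = 24 → Y
  i=28: P-Y = 17 → R
  i=29: S-L =  7 → H
  i=30: Z-Z =  0 → A
  i=31: Z-B = 24 → Y
  i=32: H-A =  7 → H
  i=33: S-T = 25 → Z
  i=34: A-C = 24 → Y
  i=35: A-J = 17 → R
  i=36: D-W =  7 → H
  i=37: A-A =  0 → A
  shifts repeat with period 7: RHAYHZY

RHAYHZY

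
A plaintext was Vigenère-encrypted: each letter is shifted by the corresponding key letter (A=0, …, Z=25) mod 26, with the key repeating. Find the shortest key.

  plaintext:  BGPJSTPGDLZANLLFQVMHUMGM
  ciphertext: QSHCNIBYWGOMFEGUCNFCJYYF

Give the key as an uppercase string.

  i= 0: Q-B = 15 → P
  i= 1: S-G = 12 → M
  i= 2: H-P = 18 → S
  i= 3: C-J = 19 → T
  i= 4: N-S = 21 → V
  i= 5: I-T = 15 → P
  i= 6: B-P = 12 → M
  i= 7: Y-G = 18 → S
  i= 8: W-D = 19 → T
  i= 9: G-L = 21 → V
  i=10: O-Z = 15 → P
  i=11: M-A = 12 → M
  i=12: F-N = 18 → S
  i=13: E-L = 19 → T
  i=14: G-L = 21 → V
  i=15: U-F = 15 → P
  i=16: C-Q = 12 → M
  i=17: N-V = 18 → S
  i=18: F-M = 19 → T
  i=19: C-H = 21 → V
  i=20: J-U = 15 → P
  i=21: Y-M = 12 → M
  i=22: Y-G = 18 → S
  i=23: F-M = 19 → T
  shifts repeat with period 5: PMSTV

PMSTV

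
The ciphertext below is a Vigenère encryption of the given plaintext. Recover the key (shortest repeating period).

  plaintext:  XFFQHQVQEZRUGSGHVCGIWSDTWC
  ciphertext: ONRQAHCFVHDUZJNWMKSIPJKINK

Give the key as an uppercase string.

RIMATRHP

  i= 0: O-X = 17 → R
  i= 1: N-F =  8 → I
  i= 2: R-F = 12 → M
  i= 3: Q-Q =  0 → A
  i= 4: A-H = 19 → T
  i= 5: H-Q = 17 → R
  i= 6: C-V =  7 → H
  i= 7: F-Q = 15 → P
  i= 8: V-E = 17 → R
  i= 9: H-Z =  8 → I
  i=10: D-R = 12 → M
  i=11: U-U =  0 → A
  i=12: Z-G = 19 → T
  i=13: J-S = 17 → R
  i=14: N-G =  7 → H
  i=15: W-H = 15 → P
  i=16: M-V = 17 → R
  i=17: K-C =  8 → I
  i=18: S-G = 12 → M
  i=19: I-I =  0 → A
  i=20: P-W = 19 → T
  i=21: J-S = 17 → R
  i=22: K-D =  7 → H
  i=23: I-T = 15 → P
  i=24: N-W = 17 → R
  i=25: K-C =  8 → I
  shifts repeat with period 8: RIMATRHP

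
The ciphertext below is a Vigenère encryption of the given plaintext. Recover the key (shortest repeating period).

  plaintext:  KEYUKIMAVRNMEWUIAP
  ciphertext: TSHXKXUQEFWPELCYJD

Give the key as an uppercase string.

  i= 0: T-K =  9 → J
  i= 1: S-E = 14 → O
  i= 2: H-Y =  9 → J
  i= 3: X-U =  3 → D
  i= 4: K-K =  0 → A
  i= 5: X-I = 15 → P
  i= 6: U-M =  8 → I
  i= 7: Q-A = 16 → Q
  i= 8: E-V =  9 → J
  i= 9: F-R = 14 → O
  i=10: W-N =  9 → J
  i=11: P-M =  3 → D
  i=12: E-E =  0 → A
  i=13: L-W = 15 → P
  i=14: C-U =  8 → I
  i=15: Y-I = 16 → Q
  i=16: J-A =  9 → J
  i=17: D-P = 14 → O
  shifts repeat with period 8: JOJDAPIQ

JOJDAPIQ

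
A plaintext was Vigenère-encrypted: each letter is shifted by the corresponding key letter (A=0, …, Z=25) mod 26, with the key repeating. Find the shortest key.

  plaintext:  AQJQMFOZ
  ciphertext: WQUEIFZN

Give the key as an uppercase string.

  i= 0: W-A = 22 → W
  i= 1: Q-Q =  0 → A
  i= 2: U-J = 11 → L
  i= 3: E-Q = 14 → O
  i= 4: I-M = 22 → W
  i= 5: F-F =  0 → A
  i= 6: Z-O = 11 → L
  i= 7: N-Z = 14 → O
  shifts repeat with period 4: WALO

WALO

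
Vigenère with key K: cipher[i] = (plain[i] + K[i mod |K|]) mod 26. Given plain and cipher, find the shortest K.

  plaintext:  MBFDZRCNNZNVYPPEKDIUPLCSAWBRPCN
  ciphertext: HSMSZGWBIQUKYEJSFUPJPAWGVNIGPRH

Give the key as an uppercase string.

  i= 0: H-M = 21 → V
  i= 1: S-B = 17 → R
  i= 2: M-F =  7 → H
  i= 3: S-D = 15 → P
  i= 4: Z-Z =  0 → A
  i= 5: G-R = 15 → P
  i= 6: W-C = 20 → U
  i= 7: B-N = 14 → O
  i= 8: I-N = 21 → V
  i= 9: Q-Z = 17 → R
  i=10: U-N =  7 → H
  i=11: K-V = 15 → P
  i=12: Y-Y =  0 → A
  i=13: E-P = 15 → P
  i=14: J-P = 20 → U
  i=15: S-E = 14 → O
  i=16: F-K = 21 → V
  i=17: U-D = 17 → R
  i=18: P-I =  7 → H
  i=19: J-U = 15 → P
  i=20: P-P =  0 → A
  i=21: A-L = 15 → P
  i=22: W-C = 20 → U
  i=23: G-S = 14 → O
  i=24: V-A = 21 → V
  i=25: N-W = 17 → R
  i=26: I-B =  7 → H
  i=27: G-R = 15 → P
  i=28: P-P =  0 → A
  i=29: R-C = 15 → P
  i=30: H-N = 20 → U
  shifts repeat with period 8: VRHPAPUO

VRHPAPUO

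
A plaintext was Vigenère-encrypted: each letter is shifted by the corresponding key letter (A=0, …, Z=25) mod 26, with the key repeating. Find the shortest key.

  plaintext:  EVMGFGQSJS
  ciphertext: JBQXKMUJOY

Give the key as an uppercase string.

FGER

  i= 0: J-E =  5 → F
  i= 1: B-V =  6 → G
  i= 2: Q-M =  4 → E
  i= 3: X-G = 17 → R
  i= 4: K-F =  5 → F
  i= 5: M-G =  6 → G
  i= 6: U-Q =  4 → E
  i= 7: J-S = 17 → R
  i= 8: O-J =  5 → F
  i= 9: Y-S =  6 → G
  shifts repeat with period 4: FGER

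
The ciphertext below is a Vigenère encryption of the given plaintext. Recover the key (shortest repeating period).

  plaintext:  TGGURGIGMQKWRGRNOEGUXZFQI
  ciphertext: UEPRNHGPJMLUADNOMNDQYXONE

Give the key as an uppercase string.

BYJXW

  i= 0: U-T =  1 → B
  i= 1: E-G = 24 → Y
  i= 2: P-G =  9 → J
  i= 3: R-U = 23 → X
  i= 4: N-R = 22 → W
  i= 5: H-G =  1 → B
  i= 6: G-I = 24 → Y
  i= 7: P-G =  9 → J
  i= 8: J-M = 23 → X
  i= 9: M-Q = 22 → W
  i=10: L-K =  1 → B
  i=11: U-W = 24 → Y
  i=12: A-R =  9 → J
  i=13: D-G = 23 → X
  i=14: N-R = 22 → W
  i=15: O-N =  1 → B
  i=16: M-O = 24 → Y
  i=17: N-E =  9 → J
  i=18: D-G = 23 → X
  i=19: Q-U = 22 → W
  i=20: Y-X =  1 → B
  i=21: X-Z = 24 → Y
  i=22: O-F =  9 → J
  i=23: N-Q = 23 → X
  i=24: E-I = 22 → W
  shifts repeat with period 5: BYJXW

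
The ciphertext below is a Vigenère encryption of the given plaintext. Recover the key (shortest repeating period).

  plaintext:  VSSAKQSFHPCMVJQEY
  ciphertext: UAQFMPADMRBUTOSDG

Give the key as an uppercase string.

  i= 0: U-V = 25 → Z
  i= 1: A-S =  8 → I
  i= 2: Q-S = 24 → Y
  i= 3: F-A =  5 → F
  i= 4: M-K =  2 → C
  i= 5: P-Q = 25 → Z
  i= 6: A-S =  8 → I
  i= 7: D-F = 24 → Y
  i= 8: M-H =  5 → F
  i= 9: R-P =  2 → C
  i=10: B-C = 25 → Z
  i=11: U-M =  8 → I
  i=12: T-V = 24 → Y
  i=13: O-J =  5 → F
  i=14: S-Q =  2 → C
  i=15: D-E = 25 → Z
  i=16: G-Y =  8 → I
  shifts repeat with period 5: ZIYFC

ZIYFC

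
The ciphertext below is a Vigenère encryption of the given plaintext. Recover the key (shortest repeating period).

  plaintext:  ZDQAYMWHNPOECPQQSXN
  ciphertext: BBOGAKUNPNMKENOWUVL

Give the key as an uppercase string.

CYYG

  i= 0: B-Z =  2 → C
  i= 1: B-D = 24 → Y
  i= 2: O-Q = 24 → Y
  i= 3: G-A =  6 → G
  i= 4: A-Y =  2 → C
  i= 5: K-M = 24 → Y
  i= 6: U-W = 24 → Y
  i= 7: N-H =  6 → G
  i= 8: P-N =  2 → C
  i= 9: N-P = 24 → Y
  i=10: M-O = 24 → Y
  i=11: K-E =  6 → G
  i=12: E-C =  2 → C
  i=13: N-P = 24 → Y
  i=14: O-Q = 24 → Y
  i=15: W-Q =  6 → G
  i=16: U-S =  2 → C
  i=17: V-X = 24 → Y
  i=18: L-N = 24 → Y
  shifts repeat with period 4: CYYG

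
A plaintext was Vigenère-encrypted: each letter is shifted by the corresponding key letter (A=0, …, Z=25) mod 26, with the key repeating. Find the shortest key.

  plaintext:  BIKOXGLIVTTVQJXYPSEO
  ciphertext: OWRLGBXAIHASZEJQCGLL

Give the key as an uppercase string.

NOHXJVMS

  i= 0: O-B = 13 → N
  i= 1: W-I = 14 → O
  i= 2: R-K =  7 → H
  i= 3: L-O = 23 → X
  i= 4: G-X =  9 → J
  i= 5: B-G = 21 → V
  i= 6: X-L = 12 → M
  i= 7: A-I = 18 → S
  i= 8: I-V = 13 → N
  i= 9: H-T = 14 → O
  i=10: A-T =  7 → H
  i=11: S-V = 23 → X
  i=12: Z-Q =  9 → J
  i=13: E-J = 21 → V
  i=14: J-X = 12 → M
  i=15: Q-Y = 18 → S
  i=16: C-P = 13 → N
  i=17: G-S = 14 → O
  i=18: L-E =  7 → H
  i=19: L-O = 23 → X
  shifts repeat with period 8: NOHXJVMS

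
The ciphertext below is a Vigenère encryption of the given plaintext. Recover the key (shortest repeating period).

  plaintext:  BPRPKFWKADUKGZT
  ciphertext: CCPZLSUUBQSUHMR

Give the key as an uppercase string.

  i= 0: C-B =  1 → B
  i= 1: C-P = 13 → N
  i= 2: P-R = 24 → Y
  i= 3: Z-P = 10 → K
  i= 4: L-K =  1 → B
  i= 5: S-F = 13 → N
  i= 6: U-W = 24 → Y
  i= 7: U-K = 10 → K
  i= 8: B-A =  1 → B
  i= 9: Q-D = 13 → N
  i=10: S-U = 24 → Y
  i=11: U-K = 10 → K
  i=12: H-G =  1 → B
  i=13: M-Z = 13 → N
  i=14: R-T = 24 → Y
  shifts repeat with period 4: BNYK

BNYK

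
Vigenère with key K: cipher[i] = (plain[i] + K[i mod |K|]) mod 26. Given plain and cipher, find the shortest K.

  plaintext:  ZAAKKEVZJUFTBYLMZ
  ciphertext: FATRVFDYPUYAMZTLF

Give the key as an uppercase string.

GATHLBIZ

  i= 0: F-Z =  6 → G
  i= 1: A-A =  0 → A
  i= 2: T-A = 19 → T
  i= 3: R-K =  7 → H
  i= 4: V-K = 11 → L
  i= 5: F-E =  1 → B
  i= 6: D-V =  8 → I
  i= 7: Y-Z = 25 → Z
  i= 8: P-J =  6 → G
  i= 9: U-U =  0 → A
  i=10: Y-F = 19 → T
  i=11: A-T =  7 → H
  i=12: M-B = 11 → L
  i=13: Z-Y =  1 → B
  i=14: T-L =  8 → I
  i=15: L-M = 25 → Z
  i=16: F-Z =  6 → G
  shifts repeat with period 8: GATHLBIZ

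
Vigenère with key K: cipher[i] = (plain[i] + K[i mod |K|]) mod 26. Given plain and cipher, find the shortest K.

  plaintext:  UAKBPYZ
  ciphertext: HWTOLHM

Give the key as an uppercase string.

  i= 0: H-U = 13 → N
  i= 1: W-A = 22 → W
  i= 2: T-K =  9 → J
  i= 3: O-B = 13 → N
  i= 4: L-P = 22 → W
  i= 5: H-Y =  9 → J
  i= 6: M-Z = 13 → N
  shifts repeat with period 3: NWJ

NWJ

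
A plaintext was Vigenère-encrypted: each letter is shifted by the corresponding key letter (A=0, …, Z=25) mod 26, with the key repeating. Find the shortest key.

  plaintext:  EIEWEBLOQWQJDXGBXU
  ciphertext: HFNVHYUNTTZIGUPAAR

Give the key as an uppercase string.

DXJZ

  i= 0: H-E =  3 → D
  i= 1: F-I = 23 → X
  i= 2: N-E =  9 → J
  i= 3: V-W = 25 → Z
  i= 4: H-E =  3 → D
  i= 5: Y-B = 23 → X
  i= 6: U-L =  9 → J
  i= 7: N-O = 25 → Z
  i= 8: T-Q =  3 → D
  i= 9: T-W = 23 → X
  i=10: Z-Q =  9 → J
  i=11: I-J = 25 → Z
  i=12: G-D =  3 → D
  i=13: U-X = 23 → X
  i=14: P-G =  9 → J
  i=15: A-B = 25 → Z
  i=16: A-X =  3 → D
  i=17: R-U = 23 → X
  shifts repeat with period 4: DXJZ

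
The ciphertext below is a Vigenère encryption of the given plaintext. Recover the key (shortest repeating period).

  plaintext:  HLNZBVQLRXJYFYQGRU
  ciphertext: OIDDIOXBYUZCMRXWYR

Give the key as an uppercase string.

HXQEHTHQ

  i= 0: O-H =  7 → H
  i= 1: I-L = 23 → X
  i= 2: D-N = 16 → Q
  i= 3: D-Z =  4 → E
  i= 4: I-B =  7 → H
  i= 5: O-V = 19 → T
  i= 6: X-Q =  7 → H
  i= 7: B-L = 16 → Q
  i= 8: Y-R =  7 → H
  i= 9: U-X = 23 → X
  i=10: Z-J = 16 → Q
  i=11: C-Y =  4 → E
  i=12: M-F =  7 → H
  i=13: R-Y = 19 → T
  i=14: X-Q =  7 → H
  i=15: W-G = 16 → Q
  i=16: Y-R =  7 → H
  i=17: R-U = 23 → X
  shifts repeat with period 8: HXQEHTHQ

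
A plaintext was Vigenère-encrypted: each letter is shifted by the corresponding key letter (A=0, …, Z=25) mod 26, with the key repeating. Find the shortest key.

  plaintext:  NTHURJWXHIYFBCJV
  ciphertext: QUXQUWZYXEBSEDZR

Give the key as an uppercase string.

  i= 0: Q-N =  3 → D
  i= 1: U-T =  1 → B
  i= 2: X-H = 16 → Q
  i= 3: Q-U = 22 → W
  i= 4: U-R =  3 → D
  i= 5: W-J = 13 → N
  i= 6: Z-W =  3 → D
  i= 7: Y-X =  1 → B
  i= 8: X-H = 16 → Q
  i= 9: E-I = 22 → W
  i=10: B-Y =  3 → D
  i=11: S-F = 13 → N
  i=12: E-B =  3 → D
  i=13: D-C =  1 → B
  i=14: Z-J = 16 → Q
  i=15: R-V = 22 → W
  shifts repeat with period 6: DBQWDN

DBQWDN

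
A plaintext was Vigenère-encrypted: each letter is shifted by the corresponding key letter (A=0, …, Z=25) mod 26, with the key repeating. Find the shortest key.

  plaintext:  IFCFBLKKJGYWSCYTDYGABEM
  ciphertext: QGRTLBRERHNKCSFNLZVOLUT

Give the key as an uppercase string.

IBPOKQHU

  i= 0: Q-I =  8 → I
  i= 1: G-F =  1 → B
  i= 2: R-C = 15 → P
  i= 3: T-F = 14 → O
  i= 4: L-B = 10 → K
  i= 5: B-L = 16 → Q
  i= 6: R-K =  7 → H
  i= 7: E-K = 20 → U
  i= 8: R-J =  8 → I
  i= 9: H-G =  1 → B
  i=10: N-Y = 15 → P
  i=11: K-W = 14 → O
  i=12: C-S = 10 → K
  i=13: S-C = 16 → Q
  i=14: F-Y =  7 → H
  i=15: N-T = 20 → U
  i=16: L-D =  8 → I
  i=17: Z-Y =  1 → B
  i=18: V-G = 15 → P
  i=19: O-A = 14 → O
  i=20: L-B = 10 → K
  i=21: U-E = 16 → Q
  i=22: T-M =  7 → H
  shifts repeat with period 8: IBPOKQHU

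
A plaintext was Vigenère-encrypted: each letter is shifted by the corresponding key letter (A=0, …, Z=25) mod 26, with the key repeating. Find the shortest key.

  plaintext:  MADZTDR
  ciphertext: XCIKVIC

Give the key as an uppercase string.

LCF

  i= 0: X-M = 11 → L
  i= 1: C-A =  2 → C
  i= 2: I-D =  5 → F
  i= 3: K-Z = 11 → L
  i= 4: V-T =  2 → C
  i= 5: I-D =  5 → F
  i= 6: C-R = 11 → L
  shifts repeat with period 3: LCF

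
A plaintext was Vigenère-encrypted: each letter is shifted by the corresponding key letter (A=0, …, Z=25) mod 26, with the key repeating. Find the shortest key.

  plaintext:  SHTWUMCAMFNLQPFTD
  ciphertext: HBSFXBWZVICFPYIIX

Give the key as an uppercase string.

PUZJD

  i= 0: H-S = 15 → P
  i= 1: B-H = 20 → U
  i= 2: S-T = 25 → Z
  i= 3: F-W =  9 → J
  i= 4: X-U =  3 → D
  i= 5: B-M = 15 → P
  i= 6: W-C = 20 → U
  i= 7: Z-A = 25 → Z
  i= 8: V-M =  9 → J
  i= 9: I-F =  3 → D
  i=10: C-N = 15 → P
  i=11: F-L = 20 → U
  i=12: P-Q = 25 → Z
  i=13: Y-P =  9 → J
  i=14: I-F =  3 → D
  i=15: I-T = 15 → P
  i=16: X-D = 20 → U
  shifts repeat with period 5: PUZJD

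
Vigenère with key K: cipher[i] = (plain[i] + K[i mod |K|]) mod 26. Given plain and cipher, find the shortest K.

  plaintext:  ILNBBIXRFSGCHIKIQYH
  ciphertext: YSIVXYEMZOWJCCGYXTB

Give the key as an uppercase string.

QHVUW

  i= 0: Y-I = 16 → Q
  i= 1: S-L =  7 → H
  i= 2: I-N = 21 → V
  i= 3: V-B = 20 → U
  i= 4: X-B = 22 → W
  i= 5: Y-I = 16 → Q
  i= 6: E-X =  7 → H
  i= 7: M-R = 21 → V
  i= 8: Z-F = 20 → U
  i= 9: O-S = 22 → W
  i=10: W-G = 16 → Q
  i=11: J-C =  7 → H
  i=12: C-H = 21 → V
  i=13: C-I = 20 → U
  i=14: G-K = 22 → W
  i=15: Y-I = 16 → Q
  i=16: X-Q =  7 → H
  i=17: T-Y = 21 → V
  i=18: B-H = 20 → U
  shifts repeat with period 5: QHVUW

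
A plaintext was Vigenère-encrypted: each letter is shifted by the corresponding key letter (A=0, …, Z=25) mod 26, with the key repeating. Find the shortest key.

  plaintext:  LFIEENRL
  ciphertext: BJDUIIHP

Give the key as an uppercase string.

  i= 0: B-L = 16 → Q
  i= 1: J-F =  4 → E
  i= 2: D-I = 21 → V
  i= 3: U-E = 16 → Q
  i= 4: I-E =  4 → E
  i= 5: I-N = 21 → V
  i= 6: H-R = 16 → Q
  i= 7: P-L =  4 → E
  shifts repeat with period 3: QEV

QEV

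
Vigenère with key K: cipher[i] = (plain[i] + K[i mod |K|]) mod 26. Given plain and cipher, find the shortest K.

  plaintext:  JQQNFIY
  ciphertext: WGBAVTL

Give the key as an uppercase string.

NQL

  i= 0: W-J = 13 → N
  i= 1: G-Q = 16 → Q
  i= 2: B-Q = 11 → L
  i= 3: A-N = 13 → N
  i= 4: V-F = 16 → Q
  i= 5: T-I = 11 → L
  i= 6: L-Y = 13 → N
  shifts repeat with period 3: NQL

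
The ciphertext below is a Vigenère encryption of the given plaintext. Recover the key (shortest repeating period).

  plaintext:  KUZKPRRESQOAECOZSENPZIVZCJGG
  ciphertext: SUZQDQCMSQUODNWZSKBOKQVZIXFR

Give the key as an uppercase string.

  i= 0: S-K =  8 → I
  i= 1: U-U =  0 → A
  i= 2: Z-Z =  0 → A
  i= 3: Q-K =  6 → G
  i= 4: D-P = 14 → O
  i= 5: Q-R = 25 → Z
  i= 6: C-R = 11 → L
  i= 7: M-E =  8 → I
  i= 8: S-S =  0 → A
  i= 9: Q-Q =  0 → A
  i=10: U-O =  6 → G
  i=11: O-A = 14 → O
  i=12: D-E = 25 → Z
  i=13: N-C = 11 → L
  i=14: W-O =  8 → I
  i=15: Z-Z =  0 → A
  i=16: S-S =  0 → A
  i=17: K-E =  6 → G
  i=18: B-N = 14 → O
  i=19: O-P = 25 → Z
  i=20: K-Z = 11 → L
  i=21: Q-I =  8 → I
  i=22: V-V =  0 → A
  i=23: Z-Z =  0 → A
  i=24: I-C =  6 → G
  i=25: X-J = 14 → O
  i=26: F-G = 25 → Z
  i=27: R-G = 11 → L
  shifts repeat with period 7: IAAGOZL

IAAGOZL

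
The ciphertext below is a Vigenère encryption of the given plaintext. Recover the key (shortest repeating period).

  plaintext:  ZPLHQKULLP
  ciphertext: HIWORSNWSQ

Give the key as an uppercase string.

ITLHB

  i= 0: H-Z =  8 → I
  i= 1: I-P = 19 → T
  i= 2: W-L = 11 → L
  i= 3: O-H =  7 → H
  i= 4: R-Q =  1 → B
  i= 5: S-K =  8 → I
  i= 6: N-U = 19 → T
  i= 7: W-L = 11 → L
  i= 8: S-L =  7 → H
  i= 9: Q-P =  1 → B
  shifts repeat with period 5: ITLHB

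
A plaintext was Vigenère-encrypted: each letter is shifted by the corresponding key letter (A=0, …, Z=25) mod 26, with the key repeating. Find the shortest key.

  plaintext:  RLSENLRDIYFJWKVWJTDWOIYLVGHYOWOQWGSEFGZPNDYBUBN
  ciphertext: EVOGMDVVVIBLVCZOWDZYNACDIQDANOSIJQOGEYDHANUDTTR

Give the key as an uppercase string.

  i= 0: E-R = 13 → N
  i= 1: V-L = 10 → K
  i= 2: O-S = 22 → W
  i= 3: G-E =  2 → C
  i= 4: M-N = 25 → Z
  i= 5: D-L = 18 → S
  i= 6: V-R =  4 → E
  i= 7: V-D = 18 → S
  i= 8: V-I = 13 → N
  i= 9: I-Y = 10 → K
  i=10: B-F = 22 → W
  i=11: L-J =  2 → C
  i=12: V-W = 25 → Z
  i=13: C-K = 18 → S
  i=14: Z-V =  4 → E
  i=15: O-W = 18 → S
  i=16: W-J = 13 → N
  i=17: D-T = 10 → K
  i=18: Z-D = 22 → W
  i=19: Y-W =  2 → C
  i=20: N-O = 25 → Z
  i=21: A-I = 18 → S
  i=22: C-Y =  4 → E
  i=23: D-L = 18 → S
  i=24: I-V = 13 → N
  i=25: Q-G = 10 → K
  i=26: D-H = 22 → W
  i=27: A-Y =  2 → C
  i=28: N-O = 25 → Z
  i=29: O-W = 18 → S
  i=30: S-O =  4 → E
  i=31: I-Q = 18 → S
  i=32: J-W = 13 → N
  i=33: Q-G = 10 → K
  i=34: O-S = 22 → W
  i=35: G-E =  2 → C
  i=36: E-F = 25 → Z
  i=37: Y-G = 18 → S
  i=38: D-Z =  4 → E
  i=39: H-P = 18 → S
  i=40: A-N = 13 → N
  i=41: N-D = 10 → K
  i=42: U-Y = 22 → W
  i=43: D-B =  2 → C
  i=44: T-U = 25 → Z
  i=45: T-B = 18 → S
  i=46: R-N =  4 → E
  shifts repeat with period 8: NKWCZSES

NKWCZSES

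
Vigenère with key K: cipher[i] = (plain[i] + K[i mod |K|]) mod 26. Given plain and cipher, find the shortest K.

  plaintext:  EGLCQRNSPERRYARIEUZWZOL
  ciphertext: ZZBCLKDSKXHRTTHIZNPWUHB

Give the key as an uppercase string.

VTQA

  i= 0: Z-E = 21 → V
  i= 1: Z-G = 19 → T
  i= 2: B-L = 16 → Q
  i= 3: C-C =  0 → A
  i= 4: L-Q = 21 → V
  i= 5: K-R = 19 → T
  i= 6: D-N = 16 → Q
  i= 7: S-S =  0 → A
  i= 8: K-P = 21 → V
  i= 9: X-E = 19 → T
  i=10: H-R = 16 → Q
  i=11: R-R =  0 → A
  i=12: T-Y = 21 → V
  i=13: T-A = 19 → T
  i=14: H-R = 16 → Q
  i=15: I-I =  0 → A
  i=16: Z-E = 21 → V
  i=17: N-U = 19 → T
  i=18: P-Z = 16 → Q
  i=19: W-W =  0 → A
  i=20: U-Z = 21 → V
  i=21: H-O = 19 → T
  i=22: B-L = 16 → Q
  shifts repeat with period 4: VTQA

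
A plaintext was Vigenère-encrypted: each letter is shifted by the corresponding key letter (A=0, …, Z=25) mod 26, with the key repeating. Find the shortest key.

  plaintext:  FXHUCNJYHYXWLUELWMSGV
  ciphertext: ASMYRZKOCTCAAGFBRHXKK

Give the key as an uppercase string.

  i= 0: A-F = 21 → V
  i= 1: S-X = 21 → V
  i= 2: M-H =  5 → F
  i= 3: Y-U =  4 → E
  i= 4: R-C = 15 → P
  i= 5: Z-N = 12 → M
  i= 6: K-J =  1 → B
  i= 7: O-Y = 16 → Q
  i= 8: C-H = 21 → V
  i= 9: T-Y = 21 → V
  i=10: C-X =  5 → F
  i=11: A-W =  4 → E
  i=12: A-L = 15 → P
  i=13: G-U = 12 → M
  i=14: F-E =  1 → B
  i=15: B-L = 16 → Q
  i=16: R-W = 21 → V
  i=17: H-M = 21 → V
  i=18: X-S =  5 → F
  i=19: K-G =  4 → E
  i=20: K-V = 15 → P
  shifts repeat with period 8: VVFEPMBQ

VVFEPMBQ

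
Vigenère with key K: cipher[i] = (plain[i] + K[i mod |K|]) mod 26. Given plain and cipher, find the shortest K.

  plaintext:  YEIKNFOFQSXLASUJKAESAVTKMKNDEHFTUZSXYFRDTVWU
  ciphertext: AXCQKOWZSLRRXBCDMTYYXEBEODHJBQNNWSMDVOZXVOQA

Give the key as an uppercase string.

  i= 0: A-Y =  2 → C
  i= 1: X-E = 19 → T
  i= 2: C-I = 20 → U
  i= 3: Q-K =  6 → G
  i= 4: K-N = 23 → X
  i= 5: O-F =  9 → J
  i= 6: W-O =  8 → I
  i= 7: Z-F = 20 → U
  i= 8: S-Q =  2 → C
  i= 9: L-S = 19 → T
  i=10: R-X = 20 → U
  i=11: R-L =  6 → G
  i=12: X-A = 23 → X
  i=13: B-S =  9 → J
  i=14: C-U =  8 → I
  i=15: D-J = 20 → U
  i=16: M-K =  2 → C
  i=17: T-A = 19 → T
  i=18: Y-E = 20 → U
  i=19: Y-S =  6 → G
  i=20: X-A = 23 → X
  i=21: E-V =  9 → J
  i=22: B-T =  8 → I
  i=23: E-K = 20 → U
  i=24: O-M =  2 → C
  i=25: D-K = 19 → T
  i=26: H-N = 20 → U
  i=27: J-D =  6 → G
  i=28: B-E = 23 → X
  i=29: Q-H =  9 → J
  i=30: N-F =  8 → I
  i=31: N-T = 20 → U
  i=32: W-U =  2 → C
  i=33: S-Z = 19 → T
  i=34: M-S = 20 → U
  i=35: D-X =  6 → G
  i=36: V-Y = 23 → X
  i=37: O-F =  9 → J
  i=38: Z-R =  8 → I
  i=39: X-D = 20 → U
  i=40: V-T =  2 → C
  i=41: O-V = 19 → T
  i=42: Q-W = 20 → U
  i=43: A-U =  6 → G
  shifts repeat with period 8: CTUGXJIU

CTUGXJIU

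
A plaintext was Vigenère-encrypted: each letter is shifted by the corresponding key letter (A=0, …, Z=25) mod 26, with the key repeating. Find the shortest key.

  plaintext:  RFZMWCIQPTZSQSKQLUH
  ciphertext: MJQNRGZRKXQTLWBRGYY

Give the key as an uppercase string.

  i= 0: M-R = 21 → V
  i= 1: J-F =  4 → E
  i= 2: Q-Z = 17 → R
  i= 3: N-M =  1 → B
  i= 4: R-W = 21 → V
  i= 5: G-C =  4 → E
  i= 6: Z-I = 17 → R
  i= 7: R-Q =  1 → B
  i= 8: K-P = 21 → V
  i= 9: X-T =  4 → E
  i=10: Q-Z = 17 → R
  i=11: T-S =  1 → B
  i=12: L-Q = 21 → V
  i=13: W-S =  4 → E
  i=14: B-K = 17 → R
  i=15: R-Q =  1 → B
  i=16: G-L = 21 → V
  i=17: Y-U =  4 → E
  i=18: Y-H = 17 → R
  shifts repeat with period 4: VERB

VERB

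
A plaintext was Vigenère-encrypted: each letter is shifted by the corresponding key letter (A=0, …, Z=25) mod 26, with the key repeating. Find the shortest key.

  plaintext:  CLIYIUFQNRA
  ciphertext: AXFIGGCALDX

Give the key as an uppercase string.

YMXK

  i= 0: A-C = 24 → Y
  i= 1: X-L = 12 → M
  i= 2: F-I = 23 → X
  i= 3: I-Y = 10 → K
  i= 4: G-I = 24 → Y
  i= 5: G-U = 12 → M
  i= 6: C-F = 23 → X
  i= 7: A-Q = 10 → K
  i= 8: L-N = 24 → Y
  i= 9: D-R = 12 → M
  i=10: X-A = 23 → X
  shifts repeat with period 4: YMXK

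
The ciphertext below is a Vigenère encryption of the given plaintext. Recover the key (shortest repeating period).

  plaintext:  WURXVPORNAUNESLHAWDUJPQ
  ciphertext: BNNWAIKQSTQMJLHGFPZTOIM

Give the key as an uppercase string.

FTWZ

  i= 0: B-W =  5 → F
  i= 1: N-U = 19 → T
  i= 2: N-R = 22 → W
  i= 3: W-X = 25 → Z
  i= 4: A-V =  5 → F
  i= 5: I-P = 19 → T
  i= 6: K-O = 22 → W
  i= 7: Q-R = 25 → Z
  i= 8: S-N =  5 → F
  i= 9: T-A = 19 → T
  i=10: Q-U = 22 → W
  i=11: M-N = 25 → Z
  i=12: J-E =  5 → F
  i=13: L-S = 19 → T
  i=14: H-L = 22 → W
  i=15: G-H = 25 → Z
  i=16: F-A =  5 → F
  i=17: P-W = 19 → T
  i=18: Z-D = 22 → W
  i=19: T-U = 25 → Z
  i=20: O-J =  5 → F
  i=21: I-P = 19 → T
  i=22: M-Q = 22 → W
  shifts repeat with period 4: FTWZ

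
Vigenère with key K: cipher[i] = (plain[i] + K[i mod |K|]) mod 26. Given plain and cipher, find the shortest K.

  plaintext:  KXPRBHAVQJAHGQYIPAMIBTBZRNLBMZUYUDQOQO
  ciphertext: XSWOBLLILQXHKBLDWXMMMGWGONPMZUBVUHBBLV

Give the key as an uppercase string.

NVHXAEL

  i= 0: X-K = 13 → N
  i= 1: S-X = 21 → V
  i= 2: W-P =  7 → H
  i= 3: O-R = 23 → X
  i= 4: B-B =  0 → A
  i= 5: L-H =  4 → E
  i= 6: L-A = 11 → L
  i= 7: I-V = 13 → N
  i= 8: L-Q = 21 → V
  i= 9: Q-J =  7 → H
  i=10: X-A = 23 → X
  i=11: H-H =  0 → A
  i=12: K-G =  4 → E
  i=13: B-Q = 11 → L
  i=14: L-Y = 13 → N
  i=15: D-I = 21 → V
  i=16: W-P =  7 → H
  i=17: X-A = 23 → X
  i=18: M-M =  0 → A
  i=19: M-I =  4 → E
  i=20: M-B = 11 → L
  i=21: G-T = 13 → N
  i=22: W-B = 21 → V
  i=23: G-Z =  7 → H
  i=24: O-R = 23 → X
  i=25: N-N =  0 → A
  i=26: P-L =  4 → E
  i=27: M-B = 11 → L
  i=28: Z-M = 13 → N
  i=29: U-Z = 21 → V
  i=30: B-U =  7 → H
  i=31: V-Y = 23 → X
  i=32: U-U =  0 → A
  i=33: H-D =  4 → E
  i=34: B-Q = 11 → L
  i=35: B-O = 13 → N
  i=36: L-Q = 21 → V
  i=37: V-O =  7 → H
  shifts repeat with period 7: NVHXAEL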